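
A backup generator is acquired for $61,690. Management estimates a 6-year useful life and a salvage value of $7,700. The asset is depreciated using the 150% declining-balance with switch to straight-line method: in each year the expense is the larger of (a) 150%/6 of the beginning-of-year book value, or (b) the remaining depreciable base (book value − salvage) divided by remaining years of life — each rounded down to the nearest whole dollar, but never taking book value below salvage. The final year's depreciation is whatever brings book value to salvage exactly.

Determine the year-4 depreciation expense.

$6,506

Depreciable base = $61,690 − $7,700 = $53,990.
Year 1: DB = ⌊$61,690 × 150%/6⌋ = $15,422; SL = ⌊$53,990/6⌋ = $8,998 → take DB $15,422. Book value $46,268.
Year 2: DB = ⌊$46,268 × 150%/6⌋ = $11,567; SL = ⌊$38,568/5⌋ = $7,713 → take DB $11,567. Book value $34,701.
Year 3: DB = ⌊$34,701 × 150%/6⌋ = $8,675; SL = ⌊$27,001/4⌋ = $6,750 → take DB $8,675. Book value $26,026.
Year 4: DB = ⌊$26,026 × 150%/6⌋ = $6,506; SL = ⌊$18,326/3⌋ = $6,108 → take DB $6,506. Book value $19,520.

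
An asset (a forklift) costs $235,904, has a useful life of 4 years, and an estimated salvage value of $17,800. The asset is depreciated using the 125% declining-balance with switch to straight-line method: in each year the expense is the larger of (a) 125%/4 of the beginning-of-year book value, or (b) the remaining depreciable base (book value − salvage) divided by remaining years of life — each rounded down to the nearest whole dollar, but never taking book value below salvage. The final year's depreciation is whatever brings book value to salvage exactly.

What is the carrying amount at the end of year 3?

Depreciable base = $235,904 − $17,800 = $218,104.
Year 1: DB = ⌊$235,904 × 125%/4⌋ = $73,720; SL = ⌊$218,104/4⌋ = $54,526 → take DB $73,720. Book value $162,184.
Year 2: DB = ⌊$162,184 × 125%/4⌋ = $50,682; SL = ⌊$144,384/3⌋ = $48,128 → take DB $50,682. Book value $111,502.
Year 3: DB = ⌊$111,502 × 125%/4⌋ = $34,844; SL = ⌊$93,702/2⌋ = $46,851 → take SL $46,851. Book value $64,651.

$64,651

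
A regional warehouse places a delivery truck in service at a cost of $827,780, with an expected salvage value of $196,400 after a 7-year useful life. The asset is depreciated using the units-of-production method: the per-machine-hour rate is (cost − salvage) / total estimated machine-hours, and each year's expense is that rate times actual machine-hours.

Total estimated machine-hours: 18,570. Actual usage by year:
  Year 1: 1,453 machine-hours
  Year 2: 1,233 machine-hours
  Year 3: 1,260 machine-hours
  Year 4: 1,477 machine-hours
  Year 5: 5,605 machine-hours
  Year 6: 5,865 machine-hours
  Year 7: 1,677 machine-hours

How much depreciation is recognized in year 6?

Depreciable base = $827,780 − $196,400 = $631,380.
Rate = $631,380 / 18,570 machine-hours = $34 per machine-hour.
Year 1: 1,453 × $34 = $49,402. Book value $778,378.
Year 2: 1,233 × $34 = $41,922. Book value $736,456.
Year 3: 1,260 × $34 = $42,840. Book value $693,616.
Year 4: 1,477 × $34 = $50,218. Book value $643,398.
Year 5: 5,605 × $34 = $190,570. Book value $452,828.
Year 6: 5,865 × $34 = $199,410. Book value $253,418.

$199,410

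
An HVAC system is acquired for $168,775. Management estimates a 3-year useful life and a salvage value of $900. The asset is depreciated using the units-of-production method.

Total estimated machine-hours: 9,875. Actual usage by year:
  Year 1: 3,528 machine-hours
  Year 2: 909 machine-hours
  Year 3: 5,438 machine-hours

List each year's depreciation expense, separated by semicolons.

Depreciable base = $168,775 − $900 = $167,875.
Rate = $167,875 / 9,875 machine-hours = $17 per machine-hour.
Year 1: 3,528 × $17 = $59,976. Book value $108,799.
Year 2: 909 × $17 = $15,453. Book value $93,346.
Year 3: 5,438 × $17 = $92,446. Book value $900.

$59,976; $15,453; $92,446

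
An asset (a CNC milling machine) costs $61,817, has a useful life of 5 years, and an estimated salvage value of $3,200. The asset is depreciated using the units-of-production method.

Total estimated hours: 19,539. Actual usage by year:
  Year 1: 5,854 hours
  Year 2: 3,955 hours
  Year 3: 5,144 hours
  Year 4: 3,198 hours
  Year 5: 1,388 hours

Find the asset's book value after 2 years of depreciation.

$32,390

Depreciable base = $61,817 − $3,200 = $58,617.
Rate = $58,617 / 19,539 hours = $3 per hour.
Year 1: 5,854 × $3 = $17,562. Book value $44,255.
Year 2: 3,955 × $3 = $11,865. Book value $32,390.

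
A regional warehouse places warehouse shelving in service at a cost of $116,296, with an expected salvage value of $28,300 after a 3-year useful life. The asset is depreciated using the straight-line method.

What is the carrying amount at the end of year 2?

$57,632

Depreciable base = $116,296 − $28,300 = $87,996.
Annual expense = $87,996 / 3 = $29,332.
End of year 1: book value $86,964.
End of year 2: book value $57,632.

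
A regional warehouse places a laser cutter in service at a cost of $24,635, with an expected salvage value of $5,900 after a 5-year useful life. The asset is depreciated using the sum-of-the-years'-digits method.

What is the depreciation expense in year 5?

$1,249

Depreciable base = $24,635 − $5,900 = $18,735.
Sum of the years' digits = 5+4+3+2+1 = 15.
Year 1: $18,735 × 5/15 = $6,245. Book value $18,390.
Year 2: $18,735 × 4/15 = $4,996. Book value $13,394.
Year 3: $18,735 × 3/15 = $3,747. Book value $9,647.
Year 4: $18,735 × 2/15 = $2,498. Book value $7,149.
Year 5: $18,735 × 1/15 = $1,249. Book value $5,900.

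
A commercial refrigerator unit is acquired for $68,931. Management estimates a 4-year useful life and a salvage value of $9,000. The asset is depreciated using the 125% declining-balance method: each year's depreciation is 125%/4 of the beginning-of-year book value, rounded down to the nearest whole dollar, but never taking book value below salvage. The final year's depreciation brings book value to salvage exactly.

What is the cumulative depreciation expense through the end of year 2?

$36,349

Depreciable base = $68,931 − $9,000 = $59,931.
Year 1: ⌊$68,931 × 125%/4⌋ = $21,540. Book value $47,391.
Year 2: ⌊$47,391 × 125%/4⌋ = $14,809. Book value $32,582.
Accumulated through year 2 = $68,931 − $32,582 = $36,349.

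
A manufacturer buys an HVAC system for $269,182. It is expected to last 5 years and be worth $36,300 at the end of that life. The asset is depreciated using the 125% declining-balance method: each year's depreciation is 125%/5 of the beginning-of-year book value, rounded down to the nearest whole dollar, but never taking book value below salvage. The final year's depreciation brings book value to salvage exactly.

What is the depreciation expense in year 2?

$50,471

Depreciable base = $269,182 − $36,300 = $232,882.
Year 1: ⌊$269,182 × 125%/5⌋ = $67,295. Book value $201,887.
Year 2: ⌊$201,887 × 125%/5⌋ = $50,471. Book value $151,416.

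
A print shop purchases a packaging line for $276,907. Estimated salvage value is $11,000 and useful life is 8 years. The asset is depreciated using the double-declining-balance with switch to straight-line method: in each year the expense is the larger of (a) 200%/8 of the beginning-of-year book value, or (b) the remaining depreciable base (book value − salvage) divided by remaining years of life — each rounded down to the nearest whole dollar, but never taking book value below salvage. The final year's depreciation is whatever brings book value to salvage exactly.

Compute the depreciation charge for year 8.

$18,238

Depreciable base = $276,907 − $11,000 = $265,907.
Year 1: DB = ⌊$276,907 × 200%/8⌋ = $69,226; SL = ⌊$265,907/8⌋ = $33,238 → take DB $69,226. Book value $207,681.
Year 2: DB = ⌊$207,681 × 200%/8⌋ = $51,920; SL = ⌊$196,681/7⌋ = $28,097 → take DB $51,920. Book value $155,761.
Year 3: DB = ⌊$155,761 × 200%/8⌋ = $38,940; SL = ⌊$144,761/6⌋ = $24,126 → take DB $38,940. Book value $116,821.
Year 4: DB = ⌊$116,821 × 200%/8⌋ = $29,205; SL = ⌊$105,821/5⌋ = $21,164 → take DB $29,205. Book value $87,616.
Year 5: DB = ⌊$87,616 × 200%/8⌋ = $21,904; SL = ⌊$76,616/4⌋ = $19,154 → take DB $21,904. Book value $65,712.
Year 6: DB = ⌊$65,712 × 200%/8⌋ = $16,428; SL = ⌊$54,712/3⌋ = $18,237 → take SL $18,237. Book value $47,475.
Year 7: DB = ⌊$47,475 × 200%/8⌋ = $11,868; SL = ⌊$36,475/2⌋ = $18,237 → take SL $18,237. Book value $29,238.
Year 8 (final): $29,238 − $11,000 = $18,238. Book value $11,000.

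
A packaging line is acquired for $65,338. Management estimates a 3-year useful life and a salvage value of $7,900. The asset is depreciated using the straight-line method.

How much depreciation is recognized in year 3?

$19,146

Depreciable base = $65,338 − $7,900 = $57,438.
Annual expense = $57,438 / 3 = $19,146.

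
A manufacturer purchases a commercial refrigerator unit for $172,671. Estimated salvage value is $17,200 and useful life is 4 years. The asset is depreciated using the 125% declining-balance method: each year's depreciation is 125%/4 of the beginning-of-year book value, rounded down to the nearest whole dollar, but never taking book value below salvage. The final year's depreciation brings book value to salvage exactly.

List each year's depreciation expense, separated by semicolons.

Depreciable base = $172,671 − $17,200 = $155,471.
Year 1: ⌊$172,671 × 125%/4⌋ = $53,959. Book value $118,712.
Year 2: ⌊$118,712 × 125%/4⌋ = $37,097. Book value $81,615.
Year 3: ⌊$81,615 × 125%/4⌋ = $25,504. Book value $56,111.
Year 4 (final): $56,111 − $17,200 = $38,911. Book value $17,200.

$53,959; $37,097; $25,504; $38,911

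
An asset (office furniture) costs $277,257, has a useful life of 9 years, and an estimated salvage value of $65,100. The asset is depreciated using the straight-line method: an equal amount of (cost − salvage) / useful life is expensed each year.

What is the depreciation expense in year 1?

Depreciable base = $277,257 − $65,100 = $212,157.
Annual expense = $212,157 / 9 = $23,573.

$23,573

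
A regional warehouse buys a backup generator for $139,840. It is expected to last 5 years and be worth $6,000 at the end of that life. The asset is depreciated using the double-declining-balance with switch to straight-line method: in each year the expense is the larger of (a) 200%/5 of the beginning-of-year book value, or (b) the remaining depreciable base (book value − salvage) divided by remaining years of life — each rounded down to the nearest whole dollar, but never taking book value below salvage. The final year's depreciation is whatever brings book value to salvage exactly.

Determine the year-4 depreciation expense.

Depreciable base = $139,840 − $6,000 = $133,840.
Year 1: DB = ⌊$139,840 × 200%/5⌋ = $55,936; SL = ⌊$133,840/5⌋ = $26,768 → take DB $55,936. Book value $83,904.
Year 2: DB = ⌊$83,904 × 200%/5⌋ = $33,561; SL = ⌊$77,904/4⌋ = $19,476 → take DB $33,561. Book value $50,343.
Year 3: DB = ⌊$50,343 × 200%/5⌋ = $20,137; SL = ⌊$44,343/3⌋ = $14,781 → take DB $20,137. Book value $30,206.
Year 4: DB = ⌊$30,206 × 200%/5⌋ = $12,082; SL = ⌊$24,206/2⌋ = $12,103 → take SL $12,103. Book value $18,103.

$12,103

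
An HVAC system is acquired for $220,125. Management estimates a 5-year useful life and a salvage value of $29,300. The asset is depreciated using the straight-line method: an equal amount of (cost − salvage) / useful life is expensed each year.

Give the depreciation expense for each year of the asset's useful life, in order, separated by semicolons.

$38,165; $38,165; $38,165; $38,165; $38,165

Depreciable base = $220,125 − $29,300 = $190,825.
Annual expense = $190,825 / 5 = $38,165.
End of year 1: book value $181,960.
End of year 2: book value $143,795.
End of year 3: book value $105,630.
End of year 4: book value $67,465.
End of year 5: book value $29,300.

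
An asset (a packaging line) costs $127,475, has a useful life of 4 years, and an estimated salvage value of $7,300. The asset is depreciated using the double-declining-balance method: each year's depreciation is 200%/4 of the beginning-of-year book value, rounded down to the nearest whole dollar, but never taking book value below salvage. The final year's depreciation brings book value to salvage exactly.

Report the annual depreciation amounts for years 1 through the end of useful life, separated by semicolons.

Depreciable base = $127,475 − $7,300 = $120,175.
Year 1: ⌊$127,475 × 200%/4⌋ = $63,737. Book value $63,738.
Year 2: ⌊$63,738 × 200%/4⌋ = $31,869. Book value $31,869.
Year 3: ⌊$31,869 × 200%/4⌋ = $15,934. Book value $15,935.
Year 4 (final): $15,935 − $7,300 = $8,635. Book value $7,300.

$63,737; $31,869; $15,934; $8,635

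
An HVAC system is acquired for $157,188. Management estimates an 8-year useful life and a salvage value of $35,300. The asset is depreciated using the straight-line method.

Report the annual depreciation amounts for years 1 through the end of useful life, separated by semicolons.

Depreciable base = $157,188 − $35,300 = $121,888.
Annual expense = $121,888 / 8 = $15,236.
End of year 1: book value $141,952.
End of year 2: book value $126,716.
End of year 3: book value $111,480.
End of year 4: book value $96,244.
End of year 5: book value $81,008.
End of year 6: book value $65,772.
End of year 7: book value $50,536.
End of year 8: book value $35,300.

$15,236; $15,236; $15,236; $15,236; $15,236; $15,236; $15,236; $15,236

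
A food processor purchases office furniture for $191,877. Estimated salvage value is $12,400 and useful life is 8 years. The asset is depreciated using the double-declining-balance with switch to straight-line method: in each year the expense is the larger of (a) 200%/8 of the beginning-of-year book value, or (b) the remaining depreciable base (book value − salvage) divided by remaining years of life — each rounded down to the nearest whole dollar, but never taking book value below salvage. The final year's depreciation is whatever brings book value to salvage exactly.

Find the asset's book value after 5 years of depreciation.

Depreciable base = $191,877 − $12,400 = $179,477.
Year 1: DB = ⌊$191,877 × 200%/8⌋ = $47,969; SL = ⌊$179,477/8⌋ = $22,434 → take DB $47,969. Book value $143,908.
Year 2: DB = ⌊$143,908 × 200%/8⌋ = $35,977; SL = ⌊$131,508/7⌋ = $18,786 → take DB $35,977. Book value $107,931.
Year 3: DB = ⌊$107,931 × 200%/8⌋ = $26,982; SL = ⌊$95,531/6⌋ = $15,921 → take DB $26,982. Book value $80,949.
Year 4: DB = ⌊$80,949 × 200%/8⌋ = $20,237; SL = ⌊$68,549/5⌋ = $13,709 → take DB $20,237. Book value $60,712.
Year 5: DB = ⌊$60,712 × 200%/8⌋ = $15,178; SL = ⌊$48,312/4⌋ = $12,078 → take DB $15,178. Book value $45,534.

$45,534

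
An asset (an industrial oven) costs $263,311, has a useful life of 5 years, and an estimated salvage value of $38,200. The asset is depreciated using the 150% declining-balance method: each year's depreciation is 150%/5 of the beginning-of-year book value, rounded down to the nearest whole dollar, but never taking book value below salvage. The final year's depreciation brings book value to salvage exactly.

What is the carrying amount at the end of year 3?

Depreciable base = $263,311 − $38,200 = $225,111.
Year 1: ⌊$263,311 × 150%/5⌋ = $78,993. Book value $184,318.
Year 2: ⌊$184,318 × 150%/5⌋ = $55,295. Book value $129,023.
Year 3: ⌊$129,023 × 150%/5⌋ = $38,706. Book value $90,317.

$90,317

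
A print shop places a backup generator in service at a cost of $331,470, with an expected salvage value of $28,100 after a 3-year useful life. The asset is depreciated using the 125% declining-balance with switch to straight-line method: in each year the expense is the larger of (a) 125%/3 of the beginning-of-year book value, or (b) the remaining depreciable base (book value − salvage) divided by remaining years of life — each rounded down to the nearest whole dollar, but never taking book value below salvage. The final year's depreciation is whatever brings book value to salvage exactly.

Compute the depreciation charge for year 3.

Depreciable base = $331,470 − $28,100 = $303,370.
Year 1: DB = ⌊$331,470 × 125%/3⌋ = $138,112; SL = ⌊$303,370/3⌋ = $101,123 → take DB $138,112. Book value $193,358.
Year 2: DB = ⌊$193,358 × 125%/3⌋ = $80,565; SL = ⌊$165,258/2⌋ = $82,629 → take SL $82,629. Book value $110,729.
Year 3 (final): $110,729 − $28,100 = $82,629. Book value $28,100.

$82,629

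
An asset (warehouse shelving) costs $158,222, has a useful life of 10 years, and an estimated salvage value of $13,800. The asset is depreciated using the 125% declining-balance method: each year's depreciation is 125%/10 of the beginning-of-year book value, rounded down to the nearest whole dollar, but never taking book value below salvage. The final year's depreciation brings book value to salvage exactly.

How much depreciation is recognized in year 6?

Depreciable base = $158,222 − $13,800 = $144,422.
Year 1: ⌊$158,222 × 125%/10⌋ = $19,777. Book value $138,445.
Year 2: ⌊$138,445 × 125%/10⌋ = $17,305. Book value $121,140.
Year 3: ⌊$121,140 × 125%/10⌋ = $15,142. Book value $105,998.
Year 4: ⌊$105,998 × 125%/10⌋ = $13,249. Book value $92,749.
Year 5: ⌊$92,749 × 125%/10⌋ = $11,593. Book value $81,156.
Year 6: ⌊$81,156 × 125%/10⌋ = $10,144. Book value $71,012.

$10,144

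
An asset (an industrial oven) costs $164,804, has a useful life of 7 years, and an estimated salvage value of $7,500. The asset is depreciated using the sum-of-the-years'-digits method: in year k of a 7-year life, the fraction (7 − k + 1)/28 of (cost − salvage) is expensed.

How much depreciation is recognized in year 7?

Depreciable base = $164,804 − $7,500 = $157,304.
Sum of the years' digits = 7+6+5+4+3+2+1 = 28.
Year 1: $157,304 × 7/28 = $39,326. Book value $125,478.
Year 2: $157,304 × 6/28 = $33,708. Book value $91,770.
Year 3: $157,304 × 5/28 = $28,090. Book value $63,680.
Year 4: $157,304 × 4/28 = $22,472. Book value $41,208.
Year 5: $157,304 × 3/28 = $16,854. Book value $24,354.
Year 6: $157,304 × 2/28 = $11,236. Book value $13,118.
Year 7: $157,304 × 1/28 = $5,618. Book value $7,500.

$5,618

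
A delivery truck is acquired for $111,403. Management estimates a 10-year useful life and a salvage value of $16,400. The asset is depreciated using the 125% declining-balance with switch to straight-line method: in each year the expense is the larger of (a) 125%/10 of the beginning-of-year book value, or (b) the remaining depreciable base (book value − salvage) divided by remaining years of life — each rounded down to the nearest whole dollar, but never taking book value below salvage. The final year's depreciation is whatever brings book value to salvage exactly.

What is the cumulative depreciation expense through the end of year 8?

Depreciable base = $111,403 − $16,400 = $95,003.
Year 1: DB = ⌊$111,403 × 125%/10⌋ = $13,925; SL = ⌊$95,003/10⌋ = $9,500 → take DB $13,925. Book value $97,478.
Year 2: DB = ⌊$97,478 × 125%/10⌋ = $12,184; SL = ⌊$81,078/9⌋ = $9,008 → take DB $12,184. Book value $85,294.
Year 3: DB = ⌊$85,294 × 125%/10⌋ = $10,661; SL = ⌊$68,894/8⌋ = $8,611 → take DB $10,661. Book value $74,633.
Year 4: DB = ⌊$74,633 × 125%/10⌋ = $9,329; SL = ⌊$58,233/7⌋ = $8,319 → take DB $9,329. Book value $65,304.
Year 5: DB = ⌊$65,304 × 125%/10⌋ = $8,163; SL = ⌊$48,904/6⌋ = $8,150 → take DB $8,163. Book value $57,141.
Year 6: DB = ⌊$57,141 × 125%/10⌋ = $7,142; SL = ⌊$40,741/5⌋ = $8,148 → take SL $8,148. Book value $48,993.
Year 7: DB = ⌊$48,993 × 125%/10⌋ = $6,124; SL = ⌊$32,593/4⌋ = $8,148 → take SL $8,148. Book value $40,845.
Year 8: DB = ⌊$40,845 × 125%/10⌋ = $5,105; SL = ⌊$24,445/3⌋ = $8,148 → take SL $8,148. Book value $32,697.
Accumulated through year 8 = $111,403 − $32,697 = $78,706.

$78,706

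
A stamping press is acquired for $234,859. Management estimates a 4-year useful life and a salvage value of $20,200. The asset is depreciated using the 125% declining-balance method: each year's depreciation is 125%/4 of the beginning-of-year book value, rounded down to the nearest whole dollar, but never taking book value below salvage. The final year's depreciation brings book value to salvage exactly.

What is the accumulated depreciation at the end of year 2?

Depreciable base = $234,859 − $20,200 = $214,659.
Year 1: ⌊$234,859 × 125%/4⌋ = $73,393. Book value $161,466.
Year 2: ⌊$161,466 × 125%/4⌋ = $50,458. Book value $111,008.
Accumulated through year 2 = $234,859 − $111,008 = $123,851.

$123,851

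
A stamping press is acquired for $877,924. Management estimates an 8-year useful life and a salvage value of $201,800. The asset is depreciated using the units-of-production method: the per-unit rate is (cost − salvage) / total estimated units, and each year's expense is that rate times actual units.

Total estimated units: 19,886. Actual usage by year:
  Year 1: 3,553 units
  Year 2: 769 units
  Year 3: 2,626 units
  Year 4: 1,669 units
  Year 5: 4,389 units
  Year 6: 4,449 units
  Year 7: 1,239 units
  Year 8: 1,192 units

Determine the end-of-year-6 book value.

$284,454

Depreciable base = $877,924 − $201,800 = $676,124.
Rate = $676,124 / 19,886 units = $34 per unit.
Year 1: 3,553 × $34 = $120,802. Book value $757,122.
Year 2: 769 × $34 = $26,146. Book value $730,976.
Year 3: 2,626 × $34 = $89,284. Book value $641,692.
Year 4: 1,669 × $34 = $56,746. Book value $584,946.
Year 5: 4,389 × $34 = $149,226. Book value $435,720.
Year 6: 4,449 × $34 = $151,266. Book value $284,454.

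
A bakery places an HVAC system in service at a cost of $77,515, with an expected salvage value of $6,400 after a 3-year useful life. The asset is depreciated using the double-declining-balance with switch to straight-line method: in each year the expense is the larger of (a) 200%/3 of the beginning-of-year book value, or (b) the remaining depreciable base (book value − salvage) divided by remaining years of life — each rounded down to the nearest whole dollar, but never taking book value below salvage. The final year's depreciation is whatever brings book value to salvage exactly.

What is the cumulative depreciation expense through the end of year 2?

$68,902

Depreciable base = $77,515 − $6,400 = $71,115.
Year 1: DB = ⌊$77,515 × 200%/3⌋ = $51,676; SL = ⌊$71,115/3⌋ = $23,705 → take DB $51,676. Book value $25,839.
Year 2: DB = ⌊$25,839 × 200%/3⌋ = $17,226; SL = ⌊$19,439/2⌋ = $9,719 → take DB $17,226. Book value $8,613.
Accumulated through year 2 = $77,515 − $8,613 = $68,902.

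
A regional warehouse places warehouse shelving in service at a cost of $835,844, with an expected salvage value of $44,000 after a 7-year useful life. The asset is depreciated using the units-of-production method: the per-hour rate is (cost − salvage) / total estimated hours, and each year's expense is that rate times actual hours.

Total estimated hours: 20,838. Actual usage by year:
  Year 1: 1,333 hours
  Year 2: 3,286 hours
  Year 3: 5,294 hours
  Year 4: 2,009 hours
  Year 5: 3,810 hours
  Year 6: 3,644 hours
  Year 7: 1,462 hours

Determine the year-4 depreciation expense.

Depreciable base = $835,844 − $44,000 = $791,844.
Rate = $791,844 / 20,838 hours = $38 per hour.
Year 1: 1,333 × $38 = $50,654. Book value $785,190.
Year 2: 3,286 × $38 = $124,868. Book value $660,322.
Year 3: 5,294 × $38 = $201,172. Book value $459,150.
Year 4: 2,009 × $38 = $76,342. Book value $382,808.

$76,342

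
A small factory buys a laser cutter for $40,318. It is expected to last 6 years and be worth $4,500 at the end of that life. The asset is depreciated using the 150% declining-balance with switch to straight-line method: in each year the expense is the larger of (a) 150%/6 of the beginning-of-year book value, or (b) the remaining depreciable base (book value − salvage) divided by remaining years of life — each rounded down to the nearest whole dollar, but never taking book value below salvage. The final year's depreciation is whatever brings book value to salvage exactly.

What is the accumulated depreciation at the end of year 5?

$31,689

Depreciable base = $40,318 − $4,500 = $35,818.
Year 1: DB = ⌊$40,318 × 150%/6⌋ = $10,079; SL = ⌊$35,818/6⌋ = $5,969 → take DB $10,079. Book value $30,239.
Year 2: DB = ⌊$30,239 × 150%/6⌋ = $7,559; SL = ⌊$25,739/5⌋ = $5,147 → take DB $7,559. Book value $22,680.
Year 3: DB = ⌊$22,680 × 150%/6⌋ = $5,670; SL = ⌊$18,180/4⌋ = $4,545 → take DB $5,670. Book value $17,010.
Year 4: DB = ⌊$17,010 × 150%/6⌋ = $4,252; SL = ⌊$12,510/3⌋ = $4,170 → take DB $4,252. Book value $12,758.
Year 5: DB = ⌊$12,758 × 150%/6⌋ = $3,189; SL = ⌊$8,258/2⌋ = $4,129 → take SL $4,129. Book value $8,629.
Accumulated through year 5 = $40,318 − $8,629 = $31,689.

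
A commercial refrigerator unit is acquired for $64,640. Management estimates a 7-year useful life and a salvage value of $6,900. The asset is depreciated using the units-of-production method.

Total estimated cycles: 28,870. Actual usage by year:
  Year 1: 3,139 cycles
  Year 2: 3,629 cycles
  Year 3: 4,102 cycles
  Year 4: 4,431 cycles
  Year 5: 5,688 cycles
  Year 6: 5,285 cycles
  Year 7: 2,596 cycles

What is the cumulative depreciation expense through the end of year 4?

$30,602

Depreciable base = $64,640 − $6,900 = $57,740.
Rate = $57,740 / 28,870 cycles = $2 per cycle.
Year 1: 3,139 × $2 = $6,278. Book value $58,362.
Year 2: 3,629 × $2 = $7,258. Book value $51,104.
Year 3: 4,102 × $2 = $8,204. Book value $42,900.
Year 4: 4,431 × $2 = $8,862. Book value $34,038.
Accumulated through year 4 = $64,640 − $34,038 = $30,602.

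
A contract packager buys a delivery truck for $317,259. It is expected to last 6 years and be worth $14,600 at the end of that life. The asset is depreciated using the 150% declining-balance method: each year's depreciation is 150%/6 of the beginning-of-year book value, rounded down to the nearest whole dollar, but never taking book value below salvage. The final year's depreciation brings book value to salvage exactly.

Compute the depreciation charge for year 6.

Depreciable base = $317,259 − $14,600 = $302,659.
Year 1: ⌊$317,259 × 150%/6⌋ = $79,314. Book value $237,945.
Year 2: ⌊$237,945 × 150%/6⌋ = $59,486. Book value $178,459.
Year 3: ⌊$178,459 × 150%/6⌋ = $44,614. Book value $133,845.
Year 4: ⌊$133,845 × 150%/6⌋ = $33,461. Book value $100,384.
Year 5: ⌊$100,384 × 150%/6⌋ = $25,096. Book value $75,288.
Year 6 (final): $75,288 − $14,600 = $60,688. Book value $14,600.

$60,688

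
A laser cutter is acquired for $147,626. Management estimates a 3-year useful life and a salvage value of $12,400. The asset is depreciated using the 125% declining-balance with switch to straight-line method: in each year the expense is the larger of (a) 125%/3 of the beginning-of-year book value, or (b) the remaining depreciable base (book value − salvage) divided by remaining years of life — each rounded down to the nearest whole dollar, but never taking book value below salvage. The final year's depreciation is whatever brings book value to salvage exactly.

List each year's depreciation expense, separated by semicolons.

Depreciable base = $147,626 − $12,400 = $135,226.
Year 1: DB = ⌊$147,626 × 125%/3⌋ = $61,510; SL = ⌊$135,226/3⌋ = $45,075 → take DB $61,510. Book value $86,116.
Year 2: DB = ⌊$86,116 × 125%/3⌋ = $35,881; SL = ⌊$73,716/2⌋ = $36,858 → take SL $36,858. Book value $49,258.
Year 3 (final): $49,258 − $12,400 = $36,858. Book value $12,400.

$61,510; $36,858; $36,858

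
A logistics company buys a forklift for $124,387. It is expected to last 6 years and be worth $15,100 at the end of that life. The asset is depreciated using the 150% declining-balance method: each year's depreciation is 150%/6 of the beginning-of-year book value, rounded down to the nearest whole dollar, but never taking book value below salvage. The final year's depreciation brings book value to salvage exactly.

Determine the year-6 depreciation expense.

$14,419

Depreciable base = $124,387 − $15,100 = $109,287.
Year 1: ⌊$124,387 × 150%/6⌋ = $31,096. Book value $93,291.
Year 2: ⌊$93,291 × 150%/6⌋ = $23,322. Book value $69,969.
Year 3: ⌊$69,969 × 150%/6⌋ = $17,492. Book value $52,477.
Year 4: ⌊$52,477 × 150%/6⌋ = $13,119. Book value $39,358.
Year 5: ⌊$39,358 × 150%/6⌋ = $9,839. Book value $29,519.
Year 6 (final): $29,519 − $15,100 = $14,419. Book value $15,100.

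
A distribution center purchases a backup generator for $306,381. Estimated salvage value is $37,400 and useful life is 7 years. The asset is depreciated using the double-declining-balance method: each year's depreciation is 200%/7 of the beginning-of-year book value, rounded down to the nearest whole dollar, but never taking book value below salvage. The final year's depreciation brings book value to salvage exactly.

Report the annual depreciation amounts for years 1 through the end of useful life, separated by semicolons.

$87,537; $62,526; $44,662; $31,901; $22,787; $16,276; $3,292

Depreciable base = $306,381 − $37,400 = $268,981.
Year 1: ⌊$306,381 × 200%/7⌋ = $87,537. Book value $218,844.
Year 2: ⌊$218,844 × 200%/7⌋ = $62,526. Book value $156,318.
Year 3: ⌊$156,318 × 200%/7⌋ = $44,662. Book value $111,656.
Year 4: ⌊$111,656 × 200%/7⌋ = $31,901. Book value $79,755.
Year 5: ⌊$79,755 × 200%/7⌋ = $22,787. Book value $56,968.
Year 6: ⌊$56,968 × 200%/7⌋ = $16,276. Book value $40,692.
Year 7 (final): $40,692 − $37,400 = $3,292. Book value $37,400.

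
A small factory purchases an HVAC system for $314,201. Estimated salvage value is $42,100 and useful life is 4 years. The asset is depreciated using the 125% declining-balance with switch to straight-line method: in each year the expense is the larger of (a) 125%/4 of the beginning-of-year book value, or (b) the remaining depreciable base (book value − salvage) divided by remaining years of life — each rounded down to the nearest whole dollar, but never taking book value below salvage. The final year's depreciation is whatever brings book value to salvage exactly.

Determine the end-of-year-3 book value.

$95,305

Depreciable base = $314,201 − $42,100 = $272,101.
Year 1: DB = ⌊$314,201 × 125%/4⌋ = $98,187; SL = ⌊$272,101/4⌋ = $68,025 → take DB $98,187. Book value $216,014.
Year 2: DB = ⌊$216,014 × 125%/4⌋ = $67,504; SL = ⌊$173,914/3⌋ = $57,971 → take DB $67,504. Book value $148,510.
Year 3: DB = ⌊$148,510 × 125%/4⌋ = $46,409; SL = ⌊$106,410/2⌋ = $53,205 → take SL $53,205. Book value $95,305.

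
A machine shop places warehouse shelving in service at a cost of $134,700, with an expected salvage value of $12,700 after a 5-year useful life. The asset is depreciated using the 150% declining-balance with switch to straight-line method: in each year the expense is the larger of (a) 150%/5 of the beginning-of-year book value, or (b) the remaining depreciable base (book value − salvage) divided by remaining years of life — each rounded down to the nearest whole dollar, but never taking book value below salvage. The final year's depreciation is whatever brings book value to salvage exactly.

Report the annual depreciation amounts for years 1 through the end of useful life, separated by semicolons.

Depreciable base = $134,700 − $12,700 = $122,000.
Year 1: DB = ⌊$134,700 × 150%/5⌋ = $40,410; SL = ⌊$122,000/5⌋ = $24,400 → take DB $40,410. Book value $94,290.
Year 2: DB = ⌊$94,290 × 150%/5⌋ = $28,287; SL = ⌊$81,590/4⌋ = $20,397 → take DB $28,287. Book value $66,003.
Year 3: DB = ⌊$66,003 × 150%/5⌋ = $19,800; SL = ⌊$53,303/3⌋ = $17,767 → take DB $19,800. Book value $46,203.
Year 4: DB = ⌊$46,203 × 150%/5⌋ = $13,860; SL = ⌊$33,503/2⌋ = $16,751 → take SL $16,751. Book value $29,452.
Year 5 (final): $29,452 − $12,700 = $16,752. Book value $12,700.

$40,410; $28,287; $19,800; $16,751; $16,752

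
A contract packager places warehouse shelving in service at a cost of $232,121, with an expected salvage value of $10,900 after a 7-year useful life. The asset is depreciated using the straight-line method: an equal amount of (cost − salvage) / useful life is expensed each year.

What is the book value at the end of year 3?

Depreciable base = $232,121 − $10,900 = $221,221.
Annual expense = $221,221 / 7 = $31,603.
End of year 1: book value $200,518.
End of year 2: book value $168,915.
End of year 3: book value $137,312.

$137,312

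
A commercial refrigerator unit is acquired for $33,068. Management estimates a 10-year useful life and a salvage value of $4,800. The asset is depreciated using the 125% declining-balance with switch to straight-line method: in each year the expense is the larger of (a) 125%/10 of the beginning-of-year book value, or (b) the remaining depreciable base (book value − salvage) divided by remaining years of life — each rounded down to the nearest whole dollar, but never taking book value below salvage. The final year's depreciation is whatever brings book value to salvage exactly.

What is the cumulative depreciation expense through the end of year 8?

$23,406

Depreciable base = $33,068 − $4,800 = $28,268.
Year 1: DB = ⌊$33,068 × 125%/10⌋ = $4,133; SL = ⌊$28,268/10⌋ = $2,826 → take DB $4,133. Book value $28,935.
Year 2: DB = ⌊$28,935 × 125%/10⌋ = $3,616; SL = ⌊$24,135/9⌋ = $2,681 → take DB $3,616. Book value $25,319.
Year 3: DB = ⌊$25,319 × 125%/10⌋ = $3,164; SL = ⌊$20,519/8⌋ = $2,564 → take DB $3,164. Book value $22,155.
Year 4: DB = ⌊$22,155 × 125%/10⌋ = $2,769; SL = ⌊$17,355/7⌋ = $2,479 → take DB $2,769. Book value $19,386.
Year 5: DB = ⌊$19,386 × 125%/10⌋ = $2,423; SL = ⌊$14,586/6⌋ = $2,431 → take SL $2,431. Book value $16,955.
Year 6: DB = ⌊$16,955 × 125%/10⌋ = $2,119; SL = ⌊$12,155/5⌋ = $2,431 → take SL $2,431. Book value $14,524.
Year 7: DB = ⌊$14,524 × 125%/10⌋ = $1,815; SL = ⌊$9,724/4⌋ = $2,431 → take SL $2,431. Book value $12,093.
Year 8: DB = ⌊$12,093 × 125%/10⌋ = $1,511; SL = ⌊$7,293/3⌋ = $2,431 → take SL $2,431. Book value $9,662.
Accumulated through year 8 = $33,068 − $9,662 = $23,406.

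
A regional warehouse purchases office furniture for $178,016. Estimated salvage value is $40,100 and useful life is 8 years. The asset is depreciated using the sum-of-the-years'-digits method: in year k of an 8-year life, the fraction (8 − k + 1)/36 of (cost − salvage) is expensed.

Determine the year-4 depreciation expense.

Depreciable base = $178,016 − $40,100 = $137,916.
Sum of the years' digits = 8+7+6+5+4+3+2+1 = 36.
Year 1: $137,916 × 8/36 = $30,648. Book value $147,368.
Year 2: $137,916 × 7/36 = $26,817. Book value $120,551.
Year 3: $137,916 × 6/36 = $22,986. Book value $97,565.
Year 4: $137,916 × 5/36 = $19,155. Book value $78,410.

$19,155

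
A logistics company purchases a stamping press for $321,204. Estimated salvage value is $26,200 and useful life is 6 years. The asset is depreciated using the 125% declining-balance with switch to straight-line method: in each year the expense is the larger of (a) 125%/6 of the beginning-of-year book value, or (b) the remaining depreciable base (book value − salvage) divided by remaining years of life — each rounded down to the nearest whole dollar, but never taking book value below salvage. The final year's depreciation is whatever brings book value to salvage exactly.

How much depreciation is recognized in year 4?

$43,778

Depreciable base = $321,204 − $26,200 = $295,004.
Year 1: DB = ⌊$321,204 × 125%/6⌋ = $66,917; SL = ⌊$295,004/6⌋ = $49,167 → take DB $66,917. Book value $254,287.
Year 2: DB = ⌊$254,287 × 125%/6⌋ = $52,976; SL = ⌊$228,087/5⌋ = $45,617 → take DB $52,976. Book value $201,311.
Year 3: DB = ⌊$201,311 × 125%/6⌋ = $41,939; SL = ⌊$175,111/4⌋ = $43,777 → take SL $43,777. Book value $157,534.
Year 4: DB = ⌊$157,534 × 125%/6⌋ = $32,819; SL = ⌊$131,334/3⌋ = $43,778 → take SL $43,778. Book value $113,756.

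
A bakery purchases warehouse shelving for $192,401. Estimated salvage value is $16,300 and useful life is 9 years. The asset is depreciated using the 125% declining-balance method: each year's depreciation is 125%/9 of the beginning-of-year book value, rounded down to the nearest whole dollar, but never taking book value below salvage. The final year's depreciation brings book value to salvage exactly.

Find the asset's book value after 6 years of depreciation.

$78,446

Depreciable base = $192,401 − $16,300 = $176,101.
Year 1: ⌊$192,401 × 125%/9⌋ = $26,722. Book value $165,679.
Year 2: ⌊$165,679 × 125%/9⌋ = $23,010. Book value $142,669.
Year 3: ⌊$142,669 × 125%/9⌋ = $19,815. Book value $122,854.
Year 4: ⌊$122,854 × 125%/9⌋ = $17,063. Book value $105,791.
Year 5: ⌊$105,791 × 125%/9⌋ = $14,693. Book value $91,098.
Year 6: ⌊$91,098 × 125%/9⌋ = $12,652. Book value $78,446.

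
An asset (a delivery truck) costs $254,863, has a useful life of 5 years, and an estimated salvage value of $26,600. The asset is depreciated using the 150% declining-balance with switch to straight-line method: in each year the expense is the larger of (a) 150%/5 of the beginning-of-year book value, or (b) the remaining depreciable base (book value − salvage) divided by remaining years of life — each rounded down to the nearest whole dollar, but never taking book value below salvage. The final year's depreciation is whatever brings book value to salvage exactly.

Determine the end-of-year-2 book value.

Depreciable base = $254,863 − $26,600 = $228,263.
Year 1: DB = ⌊$254,863 × 150%/5⌋ = $76,458; SL = ⌊$228,263/5⌋ = $45,652 → take DB $76,458. Book value $178,405.
Year 2: DB = ⌊$178,405 × 150%/5⌋ = $53,521; SL = ⌊$151,805/4⌋ = $37,951 → take DB $53,521. Book value $124,884.

$124,884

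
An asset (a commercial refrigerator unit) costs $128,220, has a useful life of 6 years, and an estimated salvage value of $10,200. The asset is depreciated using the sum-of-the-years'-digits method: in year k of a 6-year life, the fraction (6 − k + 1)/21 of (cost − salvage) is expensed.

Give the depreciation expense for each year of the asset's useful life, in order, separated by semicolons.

Depreciable base = $128,220 − $10,200 = $118,020.
Sum of the years' digits = 6+5+4+3+2+1 = 21.
Year 1: $118,020 × 6/21 = $33,720. Book value $94,500.
Year 2: $118,020 × 5/21 = $28,100. Book value $66,400.
Year 3: $118,020 × 4/21 = $22,480. Book value $43,920.
Year 4: $118,020 × 3/21 = $16,860. Book value $27,060.
Year 5: $118,020 × 2/21 = $11,240. Book value $15,820.
Year 6: $118,020 × 1/21 = $5,620. Book value $10,200.

$33,720; $28,100; $22,480; $16,860; $11,240; $5,620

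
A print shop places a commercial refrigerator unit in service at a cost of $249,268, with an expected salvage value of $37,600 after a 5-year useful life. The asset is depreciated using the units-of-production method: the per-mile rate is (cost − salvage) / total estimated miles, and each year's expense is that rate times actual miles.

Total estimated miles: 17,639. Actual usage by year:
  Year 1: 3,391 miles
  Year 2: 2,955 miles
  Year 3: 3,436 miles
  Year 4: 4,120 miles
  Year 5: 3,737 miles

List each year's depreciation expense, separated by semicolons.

$40,692; $35,460; $41,232; $49,440; $44,844

Depreciable base = $249,268 − $37,600 = $211,668.
Rate = $211,668 / 17,639 miles = $12 per mile.
Year 1: 3,391 × $12 = $40,692. Book value $208,576.
Year 2: 2,955 × $12 = $35,460. Book value $173,116.
Year 3: 3,436 × $12 = $41,232. Book value $131,884.
Year 4: 4,120 × $12 = $49,440. Book value $82,444.
Year 5: 3,737 × $12 = $44,844. Book value $37,600.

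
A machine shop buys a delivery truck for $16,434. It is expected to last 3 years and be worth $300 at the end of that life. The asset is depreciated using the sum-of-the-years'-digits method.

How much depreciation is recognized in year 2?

Depreciable base = $16,434 − $300 = $16,134.
Sum of the years' digits = 3+2+1 = 6.
Year 1: $16,134 × 3/6 = $8,067. Book value $8,367.
Year 2: $16,134 × 2/6 = $5,378. Book value $2,989.

$5,378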